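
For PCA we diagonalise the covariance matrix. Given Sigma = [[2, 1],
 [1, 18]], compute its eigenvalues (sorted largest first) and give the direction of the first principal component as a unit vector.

Step 1 — characteristic polynomial of 2×2 Sigma:
  det(Sigma - λI) = λ² - trace · λ + det = 0.
  trace = 2 + 18 = 20, det = 2·18 - (1)² = 35.
Step 2 — discriminant:
  Δ = trace² - 4·det = 400 - 140 = 260.
Step 3 — eigenvalues:
  λ = (trace ± √Δ)/2 = (20 ± 16.1245)/2,
  λ_1 = 18.0623,  λ_2 = 1.9377.

Step 4 — unit eigenvector for λ_1: solve (Sigma - λ_1 I)v = 0. First row:
  (2 - 18.0623)·v_x + (1)·v_y = 0, i.e. (-16.0623)·v_x + (1)·v_y = 0,
  so v ∝ (b, λ_1 - a) = (1, 16.0623) = u.
  ||u|| = √((1)² + (16.0623)²) = √(258.9961) ≈ 16.0934,
  v_1 = u/||u|| ≈ (0.0621, 0.9981) (||v_1|| = 1).

λ_1 = 18.0623,  λ_2 = 1.9377;  v_1 ≈ (0.0621, 0.9981)


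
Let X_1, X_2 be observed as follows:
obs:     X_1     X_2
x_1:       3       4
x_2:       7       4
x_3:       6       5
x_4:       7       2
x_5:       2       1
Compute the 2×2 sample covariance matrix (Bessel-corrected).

Step 1 — column means:
  mean(X_1) = (3 + 7 + 6 + 7 + 2) / 5 = 25/5 = 5
  mean(X_2) = (4 + 4 + 5 + 2 + 1) / 5 = 16/5 = 3.2

Step 2 — sample covariance S[i,j] = (1/(n-1)) · Σ_k (x_{k,i} - mean_i) · (x_{k,j} - mean_j), with n-1 = 4.
  S[X_1,X_1] = ((-2)·(-2) + (2)·(2) + (1)·(1) + (2)·(2) + (-3)·(-3)) / 4 = 22/4 = 5.5
  S[X_1,X_2] = ((-2)·(0.8) + (2)·(0.8) + (1)·(1.8) + (2)·(-1.2) + (-3)·(-2.2)) / 4 = 6/4 = 1.5
  S[X_2,X_2] = ((0.8)·(0.8) + (0.8)·(0.8) + (1.8)·(1.8) + (-1.2)·(-1.2) + (-2.2)·(-2.2)) / 4 = 10.8/4 = 2.7

S is symmetric (S[j,i] = S[i,j]). Assembling:

S = [[5.5, 1.5],
 [1.5, 2.7]]


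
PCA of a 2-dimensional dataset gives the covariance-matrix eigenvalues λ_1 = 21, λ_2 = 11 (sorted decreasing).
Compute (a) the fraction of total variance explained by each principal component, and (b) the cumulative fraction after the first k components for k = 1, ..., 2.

Step 1 — total variance = trace(Sigma) = Σ λ_i = 21 + 11 = 32.

Step 2 — fraction explained by component i = λ_i / Σ λ:
  PC1: 21/32 = 0.6562
  PC2: 11/32 = 0.3438

Step 3 — cumulative fraction after k components = (λ_1 + ... + λ_k) / Σ λ:
  k = 1: 21/32 = 0.6562
  k = 2: (21 + 11)/32 = 32/32 = 1

Summary (fraction, with percent):

explained: PC1 0.6562 (65.62%), PC2 0.3438 (34.38%);  cumulative: 0.6562, 1


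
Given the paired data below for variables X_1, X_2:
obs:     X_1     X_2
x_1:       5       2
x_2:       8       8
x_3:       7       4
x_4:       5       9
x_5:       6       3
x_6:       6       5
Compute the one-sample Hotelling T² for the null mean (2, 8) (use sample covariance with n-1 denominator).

Step 1 — sample mean vector:
  mean(X_1) = (5 + 8 + 7 + 5 + 6 + 6) / 6 = 37/6 = 6.1667
  mean(X_2) = (2 + 8 + 4 + 9 + 3 + 5) / 6 = 31/6 = 5.1667
  x̄ = (6.1667, 5.1667),  deviation x̄ - mu_0 = (6.1667, 5.1667) - (2, 8) = (4.1667, -2.8333).

Step 2 — sample covariance matrix, S[i,j] = (1/(n-1)) · Σ_k (x_{k,i} - mean_i) · (x_{k,j} - mean_j), divisor n-1 = 5:
  S[X_1,X_1] = ((-1.1667)·(-1.1667) + (1.8333)·(1.8333) + (0.8333)·(0.8333) + (-1.1667)·(-1.1667) + (-0.1667)·(-0.1667) + (-0.1667)·(-0.1667)) / 5 = 6.8333/5 = 1.3667
  S[X_1,X_2] = ((-1.1667)·(-3.1667) + (1.8333)·(2.8333) + (0.8333)·(-1.1667) + (-1.1667)·(3.8333) + (-0.1667)·(-2.1667) + (-0.1667)·(-0.1667)) / 5 = 3.8333/5 = 0.7667
  S[X_2,X_2] = ((-3.1667)·(-3.1667) + (2.8333)·(2.8333) + (-1.1667)·(-1.1667) + (3.8333)·(3.8333) + (-2.1667)·(-2.1667) + (-0.1667)·(-0.1667)) / 5 = 38.8333/5 = 7.7667
  S = [[1.3667, 0.7667],
 [0.7667, 7.7667]].

Step 3 — invert S. det(S) = 1.3667·7.7667 - (0.7667)² = 10.0267.
  S^{-1} = (1/det) · [[d, -b], [-b, a]] = [[0.7746, -0.0765],
 [-0.0765, 0.1363]].

Step 4 — quadratic form (x̄ - mu_0)^T · S^{-1} · (x̄ - mu_0):
  S^{-1} · (x̄ - mu_0) = (3.4441, -0.7048),
  (x̄ - mu_0)^T · [...] = (4.1667)·(3.4441) + (-2.8333)·(-0.7048) = 16.3475.

Step 5 — scale by n: T² = 6 · 16.3475 = 98.0851.

T² ≈ 98.0851


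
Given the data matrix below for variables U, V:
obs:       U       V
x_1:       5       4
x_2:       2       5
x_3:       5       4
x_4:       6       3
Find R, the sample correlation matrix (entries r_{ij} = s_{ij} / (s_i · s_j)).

Step 1 — column means:
  mean(U) = (5 + 2 + 5 + 6) / 4 = 18/4 = 4.5
  mean(V) = (4 + 5 + 4 + 3) / 4 = 16/4 = 4

Step 2 — sample variances and covariances s[i,j] = (1/(n-1)) · Σ_k (x_{k,i} - mean_i) · (x_{k,j} - mean_j), with n-1 = 3:
  s[U,U] = ((0.5)·(0.5) + (-2.5)·(-2.5) + (0.5)·(0.5) + (1.5)·(1.5)) / 3 = 9/3 = 3
  s[U,V] = ((0.5)·(0) + (-2.5)·(1) + (0.5)·(0) + (1.5)·(-1)) / 3 = -4/3 = -1.3333
  s[V,V] = ((0)·(0) + (1)·(1) + (0)·(0) + (-1)·(-1)) / 3 = 2/3 = 0.6667
  Sample standard deviations s_i = √(s[i,i]):
  s(U) = √(3) = 1.7321
  s(V) = √(0.6667) = 0.8165

Step 3 — r_{ij} = s_{ij} / (s_i · s_j):
  r[U,U] = 1 (diagonal).
  r[U,V] = -1.3333 / (1.7321 · 0.8165) = -1.3333 / 1.4142 = -0.9428
  r[V,V] = 1 (diagonal).

R is symmetric with unit diagonal. Assembling:

R = [[1, -0.9428],
 [-0.9428, 1]]


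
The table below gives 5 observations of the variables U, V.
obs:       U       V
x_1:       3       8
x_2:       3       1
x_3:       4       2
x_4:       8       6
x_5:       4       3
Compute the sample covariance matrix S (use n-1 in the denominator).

Step 1 — column means:
  mean(U) = (3 + 3 + 4 + 8 + 4) / 5 = 22/5 = 4.4
  mean(V) = (8 + 1 + 2 + 6 + 3) / 5 = 20/5 = 4

Step 2 — sample covariance S[i,j] = (1/(n-1)) · Σ_k (x_{k,i} - mean_i) · (x_{k,j} - mean_j), with n-1 = 4.
  S[U,U] = ((-1.4)·(-1.4) + (-1.4)·(-1.4) + (-0.4)·(-0.4) + (3.6)·(3.6) + (-0.4)·(-0.4)) / 4 = 17.2/4 = 4.3
  S[U,V] = ((-1.4)·(4) + (-1.4)·(-3) + (-0.4)·(-2) + (3.6)·(2) + (-0.4)·(-1)) / 4 = 7/4 = 1.75
  S[V,V] = ((4)·(4) + (-3)·(-3) + (-2)·(-2) + (2)·(2) + (-1)·(-1)) / 4 = 34/4 = 8.5

S is symmetric (S[j,i] = S[i,j]). Assembling:

S = [[4.3, 1.75],
 [1.75, 8.5]]


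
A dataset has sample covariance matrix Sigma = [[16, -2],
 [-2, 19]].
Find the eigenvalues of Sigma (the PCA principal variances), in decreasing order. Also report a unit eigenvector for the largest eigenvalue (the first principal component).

Step 1 — characteristic polynomial of 2×2 Sigma:
  det(Sigma - λI) = λ² - trace · λ + det = 0.
  trace = 16 + 19 = 35, det = 16·19 - (-2)² = 300.
Step 2 — discriminant:
  Δ = trace² - 4·det = 1225 - 1200 = 25.
Step 3 — eigenvalues:
  λ = (trace ± √Δ)/2 = (35 ± 5)/2,
  λ_1 = 20,  λ_2 = 15.

Step 4 — unit eigenvector for λ_1: solve (Sigma - λ_1 I)v = 0. First row:
  (16 - 20)·v_x + (-2)·v_y = 0, i.e. (-4)·v_x + (-2)·v_y = 0,
  so v ∝ (b, λ_1 - a) = (-2, 4); multiply by -1 so the first entry is positive: u = (2, -4).
  ||u|| = √((2)² + (-4)²) = √(20) ≈ 4.4721,
  v_1 = u/||u|| ≈ (0.4472, -0.8944) (||v_1|| = 1).

λ_1 = 20,  λ_2 = 15;  v_1 ≈ (0.4472, -0.8944)


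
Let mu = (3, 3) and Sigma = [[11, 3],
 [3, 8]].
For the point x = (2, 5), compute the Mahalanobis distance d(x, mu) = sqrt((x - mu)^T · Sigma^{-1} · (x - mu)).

Step 1 — centre the observation: (x - mu) = (-1, 2).

Step 2 — invert Sigma. det(Sigma) = 11·8 - (3)² = 79.
  Sigma^{-1} = (1/det) · [[d, -b], [-b, a]] = [[0.1013, -0.038],
 [-0.038, 0.1392]].

Step 3 — form the quadratic (x - mu)^T · Sigma^{-1} · (x - mu):
  Sigma^{-1} · (x - mu) = (-0.1772, 0.3165).
  (x - mu)^T · [Sigma^{-1} · (x - mu)] = (-1)·(-0.1772) + (2)·(0.3165) = 0.8101.

Step 4 — take square root: d = √(0.8101) ≈ 0.9001.

d(x, mu) = √(0.8101) ≈ 0.9001


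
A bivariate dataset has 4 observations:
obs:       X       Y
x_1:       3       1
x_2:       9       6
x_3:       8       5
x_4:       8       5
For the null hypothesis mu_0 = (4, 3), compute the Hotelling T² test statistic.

Step 1 — sample mean vector:
  mean(X) = (3 + 9 + 8 + 8) / 4 = 28/4 = 7
  mean(Y) = (1 + 6 + 5 + 5) / 4 = 17/4 = 4.25
  x̄ = (7, 4.25),  deviation x̄ - mu_0 = (7, 4.25) - (4, 3) = (3, 1.25).

Step 2 — sample covariance matrix, S[i,j] = (1/(n-1)) · Σ_k (x_{k,i} - mean_i) · (x_{k,j} - mean_j), divisor n-1 = 3:
  S[X,X] = ((-4)·(-4) + (2)·(2) + (1)·(1) + (1)·(1)) / 3 = 22/3 = 7.3333
  S[X,Y] = ((-4)·(-3.25) + (2)·(1.75) + (1)·(0.75) + (1)·(0.75)) / 3 = 18/3 = 6
  S[Y,Y] = ((-3.25)·(-3.25) + (1.75)·(1.75) + (0.75)·(0.75) + (0.75)·(0.75)) / 3 = 14.75/3 = 4.9167
  S = [[7.3333, 6],
 [6, 4.9167]].

Step 3 — invert S. det(S) = 7.3333·4.9167 - (6)² = 0.0556.
  S^{-1} = (1/det) · [[d, -b], [-b, a]] = [[88.5, -108],
 [-108, 132]].

Step 4 — quadratic form (x̄ - mu_0)^T · S^{-1} · (x̄ - mu_0):
  S^{-1} · (x̄ - mu_0) = (130.5, -159),
  (x̄ - mu_0)^T · [...] = (3)·(130.5) + (1.25)·(-159) = 192.75.

Step 5 — scale by n: T² = 4 · 192.75 = 771.

T² ≈ 771


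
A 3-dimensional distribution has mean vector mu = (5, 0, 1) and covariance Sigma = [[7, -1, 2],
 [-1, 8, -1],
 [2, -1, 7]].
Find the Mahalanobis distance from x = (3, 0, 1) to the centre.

Step 1 — centre the observation: (x - mu) = (-2, 0, 0).

Step 2 — invert Sigma (cofactor / det for 3×3, or solve directly):
  Sigma^{-1} = [[0.1571, 0.0143, -0.0429],
 [0.0143, 0.1286, 0.0143],
 [-0.0429, 0.0143, 0.1571]].

Step 3 — form the quadratic (x - mu)^T · Sigma^{-1} · (x - mu):
  Sigma^{-1} · (x - mu) = (-0.3143, -0.0286, 0.0857).
  (x - mu)^T · [Sigma^{-1} · (x - mu)] = (-2)·(-0.3143) + (0)·(-0.0286) + (0)·(0.0857) = 0.6286.

Step 4 — take square root: d = √(0.6286) ≈ 0.7928.

d(x, mu) = √(0.6286) ≈ 0.7928


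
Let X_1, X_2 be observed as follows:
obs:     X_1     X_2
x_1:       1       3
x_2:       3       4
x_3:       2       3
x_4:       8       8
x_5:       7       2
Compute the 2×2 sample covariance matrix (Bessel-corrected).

Step 1 — column means:
  mean(X_1) = (1 + 3 + 2 + 8 + 7) / 5 = 21/5 = 4.2
  mean(X_2) = (3 + 4 + 3 + 8 + 2) / 5 = 20/5 = 4

Step 2 — sample covariance S[i,j] = (1/(n-1)) · Σ_k (x_{k,i} - mean_i) · (x_{k,j} - mean_j), with n-1 = 4.
  S[X_1,X_1] = ((-3.2)·(-3.2) + (-1.2)·(-1.2) + (-2.2)·(-2.2) + (3.8)·(3.8) + (2.8)·(2.8)) / 4 = 38.8/4 = 9.7
  S[X_1,X_2] = ((-3.2)·(-1) + (-1.2)·(0) + (-2.2)·(-1) + (3.8)·(4) + (2.8)·(-2)) / 4 = 15/4 = 3.75
  S[X_2,X_2] = ((-1)·(-1) + (0)·(0) + (-1)·(-1) + (4)·(4) + (-2)·(-2)) / 4 = 22/4 = 5.5

S is symmetric (S[j,i] = S[i,j]). Assembling:

S = [[9.7, 3.75],
 [3.75, 5.5]]


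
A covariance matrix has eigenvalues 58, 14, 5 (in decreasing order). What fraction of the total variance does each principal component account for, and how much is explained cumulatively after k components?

Step 1 — total variance = trace(Sigma) = Σ λ_i = 58 + 14 + 5 = 77.

Step 2 — fraction explained by component i = λ_i / Σ λ:
  PC1: 58/77 = 0.7532
  PC2: 14/77 = 0.1818
  PC3: 5/77 = 0.0649

Step 3 — cumulative fraction after k components = (λ_1 + ... + λ_k) / Σ λ:
  k = 1: 58/77 = 0.7532
  k = 2: (58 + 14)/77 = 72/77 = 0.9351
  k = 3: (58 + 14 + 5)/77 = 77/77 = 1

Summary (fraction, with percent):

explained: PC1 0.7532 (75.32%), PC2 0.1818 (18.18%), PC3 0.0649 (6.49%);  cumulative: 0.7532, 0.9351, 1


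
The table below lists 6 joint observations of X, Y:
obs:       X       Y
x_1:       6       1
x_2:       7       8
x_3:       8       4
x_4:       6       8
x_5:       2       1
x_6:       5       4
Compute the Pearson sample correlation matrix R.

Step 1 — column means:
  mean(X) = (6 + 7 + 8 + 6 + 2 + 5) / 6 = 34/6 = 5.6667
  mean(Y) = (1 + 8 + 4 + 8 + 1 + 4) / 6 = 26/6 = 4.3333

Step 2 — sample variances and covariances s[i,j] = (1/(n-1)) · Σ_k (x_{k,i} - mean_i) · (x_{k,j} - mean_j), with n-1 = 5:
  s[X,X] = ((0.3333)·(0.3333) + (1.3333)·(1.3333) + (2.3333)·(2.3333) + (0.3333)·(0.3333) + (-3.6667)·(-3.6667) + (-0.6667)·(-0.6667)) / 5 = 21.3333/5 = 4.2667
  s[X,Y] = ((0.3333)·(-3.3333) + (1.3333)·(3.6667) + (2.3333)·(-0.3333) + (0.3333)·(3.6667) + (-3.6667)·(-3.3333) + (-0.6667)·(-0.3333)) / 5 = 16.6667/5 = 3.3333
  s[Y,Y] = ((-3.3333)·(-3.3333) + (3.6667)·(3.6667) + (-0.3333)·(-0.3333) + (3.6667)·(3.6667) + (-3.3333)·(-3.3333) + (-0.3333)·(-0.3333)) / 5 = 49.3333/5 = 9.8667
  Sample standard deviations s_i = √(s[i,i]):
  s(X) = √(4.2667) = 2.0656
  s(Y) = √(9.8667) = 3.1411

Step 3 — r_{ij} = s_{ij} / (s_i · s_j):
  r[X,X] = 1 (diagonal).
  r[X,Y] = 3.3333 / (2.0656 · 3.1411) = 3.3333 / 6.4883 = 0.5137
  r[Y,Y] = 1 (diagonal).

R is symmetric with unit diagonal. Assembling:

R = [[1, 0.5137],
 [0.5137, 1]]


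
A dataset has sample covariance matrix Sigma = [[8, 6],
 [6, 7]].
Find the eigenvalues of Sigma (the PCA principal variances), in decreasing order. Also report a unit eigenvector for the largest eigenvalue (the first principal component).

Step 1 — characteristic polynomial of 2×2 Sigma:
  det(Sigma - λI) = λ² - trace · λ + det = 0.
  trace = 8 + 7 = 15, det = 8·7 - (6)² = 20.
Step 2 — discriminant:
  Δ = trace² - 4·det = 225 - 80 = 145.
Step 3 — eigenvalues:
  λ = (trace ± √Δ)/2 = (15 ± 12.0416)/2,
  λ_1 = 13.5208,  λ_2 = 1.4792.

Step 4 — unit eigenvector for λ_1: solve (Sigma - λ_1 I)v = 0. First row:
  (8 - 13.5208)·v_x + (6)·v_y = 0, i.e. (-5.5208)·v_x + (6)·v_y = 0,
  so v ∝ (b, λ_1 - a) = (6, 5.5208) = u.
  ||u|| = √((6)² + (5.5208)²) = √(66.4792) ≈ 8.1535,
  v_1 = u/||u|| ≈ (0.7359, 0.6771) (||v_1|| = 1).

λ_1 = 13.5208,  λ_2 = 1.4792;  v_1 ≈ (0.7359, 0.6771)


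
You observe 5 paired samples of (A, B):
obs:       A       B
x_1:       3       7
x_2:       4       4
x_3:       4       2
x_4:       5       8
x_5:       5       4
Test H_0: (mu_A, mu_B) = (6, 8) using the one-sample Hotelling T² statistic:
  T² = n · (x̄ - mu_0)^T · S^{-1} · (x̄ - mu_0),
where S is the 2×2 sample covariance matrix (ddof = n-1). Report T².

Step 1 — sample mean vector:
  mean(A) = (3 + 4 + 4 + 5 + 5) / 5 = 21/5 = 4.2
  mean(B) = (7 + 4 + 2 + 8 + 4) / 5 = 25/5 = 5
  x̄ = (4.2, 5),  deviation x̄ - mu_0 = (4.2, 5) - (6, 8) = (-1.8, -3).

Step 2 — sample covariance matrix, S[i,j] = (1/(n-1)) · Σ_k (x_{k,i} - mean_i) · (x_{k,j} - mean_j), divisor n-1 = 4:
  S[A,A] = ((-1.2)·(-1.2) + (-0.2)·(-0.2) + (-0.2)·(-0.2) + (0.8)·(0.8) + (0.8)·(0.8)) / 4 = 2.8/4 = 0.7
  S[A,B] = ((-1.2)·(2) + (-0.2)·(-1) + (-0.2)·(-3) + (0.8)·(3) + (0.8)·(-1)) / 4 = 0/4 = 0
  S[B,B] = ((2)·(2) + (-1)·(-1) + (-3)·(-3) + (3)·(3) + (-1)·(-1)) / 4 = 24/4 = 6
  S = [[0.7, 0],
 [0, 6]].

Step 3 — invert S. det(S) = 0.7·6 - (0)² = 4.2.
  S^{-1} = (1/det) · [[d, -b], [-b, a]] = [[1.4286, 0],
 [0, 0.1667]].

Step 4 — quadratic form (x̄ - mu_0)^T · S^{-1} · (x̄ - mu_0):
  S^{-1} · (x̄ - mu_0) = (-2.5714, -0.5),
  (x̄ - mu_0)^T · [...] = (-1.8)·(-2.5714) + (-3)·(-0.5) = 6.1286.

Step 5 — scale by n: T² = 5 · 6.1286 = 30.6429.

T² ≈ 30.6429


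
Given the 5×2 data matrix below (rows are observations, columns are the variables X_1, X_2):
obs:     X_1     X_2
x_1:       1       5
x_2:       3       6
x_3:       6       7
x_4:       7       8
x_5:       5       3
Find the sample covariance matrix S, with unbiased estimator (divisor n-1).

Step 1 — column means:
  mean(X_1) = (1 + 3 + 6 + 7 + 5) / 5 = 22/5 = 4.4
  mean(X_2) = (5 + 6 + 7 + 8 + 3) / 5 = 29/5 = 5.8

Step 2 — sample covariance S[i,j] = (1/(n-1)) · Σ_k (x_{k,i} - mean_i) · (x_{k,j} - mean_j), with n-1 = 4.
  S[X_1,X_1] = ((-3.4)·(-3.4) + (-1.4)·(-1.4) + (1.6)·(1.6) + (2.6)·(2.6) + (0.6)·(0.6)) / 4 = 23.2/4 = 5.8
  S[X_1,X_2] = ((-3.4)·(-0.8) + (-1.4)·(0.2) + (1.6)·(1.2) + (2.6)·(2.2) + (0.6)·(-2.8)) / 4 = 8.4/4 = 2.1
  S[X_2,X_2] = ((-0.8)·(-0.8) + (0.2)·(0.2) + (1.2)·(1.2) + (2.2)·(2.2) + (-2.8)·(-2.8)) / 4 = 14.8/4 = 3.7

S is symmetric (S[j,i] = S[i,j]). Assembling:

S = [[5.8, 2.1],
 [2.1, 3.7]]


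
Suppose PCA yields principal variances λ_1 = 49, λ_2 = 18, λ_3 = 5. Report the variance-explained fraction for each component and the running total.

Step 1 — total variance = trace(Sigma) = Σ λ_i = 49 + 18 + 5 = 72.

Step 2 — fraction explained by component i = λ_i / Σ λ:
  PC1: 49/72 = 0.6806
  PC2: 18/72 = 0.25
  PC3: 5/72 = 0.0694

Step 3 — cumulative fraction after k components = (λ_1 + ... + λ_k) / Σ λ:
  k = 1: 49/72 = 0.6806
  k = 2: (49 + 18)/72 = 67/72 = 0.9306
  k = 3: (49 + 18 + 5)/72 = 72/72 = 1

Summary (fraction, with percent):

explained: PC1 0.6806 (68.06%), PC2 0.25 (25%), PC3 0.0694 (6.94%);  cumulative: 0.6806, 0.9306, 1


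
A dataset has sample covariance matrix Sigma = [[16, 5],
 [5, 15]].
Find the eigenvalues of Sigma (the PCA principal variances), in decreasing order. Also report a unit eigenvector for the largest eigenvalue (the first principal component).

Step 1 — characteristic polynomial of 2×2 Sigma:
  det(Sigma - λI) = λ² - trace · λ + det = 0.
  trace = 16 + 15 = 31, det = 16·15 - (5)² = 215.
Step 2 — discriminant:
  Δ = trace² - 4·det = 961 - 860 = 101.
Step 3 — eigenvalues:
  λ = (trace ± √Δ)/2 = (31 ± 10.0499)/2,
  λ_1 = 20.5249,  λ_2 = 10.4751.

Step 4 — unit eigenvector for λ_1: solve (Sigma - λ_1 I)v = 0. First row:
  (16 - 20.5249)·v_x + (5)·v_y = 0, i.e. (-4.5249)·v_x + (5)·v_y = 0,
  so v ∝ (b, λ_1 - a) = (5, 4.5249) = u.
  ||u|| = √((5)² + (4.5249)²) = √(45.4751) ≈ 6.7435,
  v_1 = u/||u|| ≈ (0.7415, 0.671) (||v_1|| = 1).

λ_1 = 20.5249,  λ_2 = 10.4751;  v_1 ≈ (0.7415, 0.671)


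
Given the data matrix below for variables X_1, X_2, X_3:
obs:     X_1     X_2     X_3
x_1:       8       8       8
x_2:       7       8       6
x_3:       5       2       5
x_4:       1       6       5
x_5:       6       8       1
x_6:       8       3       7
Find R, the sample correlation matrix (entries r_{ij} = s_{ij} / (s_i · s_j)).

Step 1 — column means:
  mean(X_1) = (8 + 7 + 5 + 1 + 6 + 8) / 6 = 35/6 = 5.8333
  mean(X_2) = (8 + 8 + 2 + 6 + 8 + 3) / 6 = 35/6 = 5.8333
  mean(X_3) = (8 + 6 + 5 + 5 + 1 + 7) / 6 = 32/6 = 5.3333

Step 2 — sample variances and covariances s[i,j] = (1/(n-1)) · Σ_k (x_{k,i} - mean_i) · (x_{k,j} - mean_j), with n-1 = 5:
  s[X_1,X_1] = ((2.1667)·(2.1667) + (1.1667)·(1.1667) + (-0.8333)·(-0.8333) + (-4.8333)·(-4.8333) + (0.1667)·(0.1667) + (2.1667)·(2.1667)) / 5 = 34.8333/5 = 6.9667
  s[X_1,X_2] = ((2.1667)·(2.1667) + (1.1667)·(2.1667) + (-0.8333)·(-3.8333) + (-4.8333)·(0.1667) + (0.1667)·(2.1667) + (2.1667)·(-2.8333)) / 5 = 3.8333/5 = 0.7667
  s[X_1,X_3] = ((2.1667)·(2.6667) + (1.1667)·(0.6667) + (-0.8333)·(-0.3333) + (-4.8333)·(-0.3333) + (0.1667)·(-4.3333) + (2.1667)·(1.6667)) / 5 = 11.3333/5 = 2.2667
  s[X_2,X_2] = ((2.1667)·(2.1667) + (2.1667)·(2.1667) + (-3.8333)·(-3.8333) + (0.1667)·(0.1667) + (2.1667)·(2.1667) + (-2.8333)·(-2.8333)) / 5 = 36.8333/5 = 7.3667
  s[X_2,X_3] = ((2.1667)·(2.6667) + (2.1667)·(0.6667) + (-3.8333)·(-0.3333) + (0.1667)·(-0.3333) + (2.1667)·(-4.3333) + (-2.8333)·(1.6667)) / 5 = -5.6667/5 = -1.1333
  s[X_3,X_3] = ((2.6667)·(2.6667) + (0.6667)·(0.6667) + (-0.3333)·(-0.3333) + (-0.3333)·(-0.3333) + (-4.3333)·(-4.3333) + (1.6667)·(1.6667)) / 5 = 29.3333/5 = 5.8667
  Sample standard deviations s_i = √(s[i,i]):
  s(X_1) = √(6.9667) = 2.6394
  s(X_2) = √(7.3667) = 2.7142
  s(X_3) = √(5.8667) = 2.4221

Step 3 — r_{ij} = s_{ij} / (s_i · s_j):
  r[X_1,X_1] = 1 (diagonal).
  r[X_1,X_2] = 0.7667 / (2.6394 · 2.7142) = 0.7667 / 7.1639 = 0.107
  r[X_1,X_3] = 2.2667 / (2.6394 · 2.4221) = 2.2667 / 6.3931 = 0.3546
  r[X_2,X_2] = 1 (diagonal).
  r[X_2,X_3] = -1.1333 / (2.7142 · 2.4221) = -1.1333 / 6.574 = -0.1724
  r[X_3,X_3] = 1 (diagonal).

R is symmetric with unit diagonal. Assembling:

R = [[1, 0.107, 0.3546],
 [0.107, 1, -0.1724],
 [0.3546, -0.1724, 1]]


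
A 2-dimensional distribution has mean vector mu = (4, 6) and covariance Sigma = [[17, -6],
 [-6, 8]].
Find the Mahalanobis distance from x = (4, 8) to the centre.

Step 1 — centre the observation: (x - mu) = (0, 2).

Step 2 — invert Sigma. det(Sigma) = 17·8 - (-6)² = 100.
  Sigma^{-1} = (1/det) · [[d, -b], [-b, a]] = [[0.08, 0.06],
 [0.06, 0.17]].

Step 3 — form the quadratic (x - mu)^T · Sigma^{-1} · (x - mu):
  Sigma^{-1} · (x - mu) = (0.12, 0.34).
  (x - mu)^T · [Sigma^{-1} · (x - mu)] = (0)·(0.12) + (2)·(0.34) = 0.68.

Step 4 — take square root: d = √(0.68) ≈ 0.8246.

d(x, mu) = √(0.68) ≈ 0.8246


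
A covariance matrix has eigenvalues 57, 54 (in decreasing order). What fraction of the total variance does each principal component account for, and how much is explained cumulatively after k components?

Step 1 — total variance = trace(Sigma) = Σ λ_i = 57 + 54 = 111.

Step 2 — fraction explained by component i = λ_i / Σ λ:
  PC1: 57/111 = 0.5135
  PC2: 54/111 = 0.4865

Step 3 — cumulative fraction after k components = (λ_1 + ... + λ_k) / Σ λ:
  k = 1: 57/111 = 0.5135
  k = 2: (57 + 54)/111 = 111/111 = 1

Summary (fraction, with percent):

explained: PC1 0.5135 (51.35%), PC2 0.4865 (48.65%);  cumulative: 0.5135, 1


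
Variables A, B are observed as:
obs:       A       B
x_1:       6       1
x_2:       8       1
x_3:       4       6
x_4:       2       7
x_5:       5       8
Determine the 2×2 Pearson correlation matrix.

Step 1 — column means:
  mean(A) = (6 + 8 + 4 + 2 + 5) / 5 = 25/5 = 5
  mean(B) = (1 + 1 + 6 + 7 + 8) / 5 = 23/5 = 4.6

Step 2 — sample variances and covariances s[i,j] = (1/(n-1)) · Σ_k (x_{k,i} - mean_i) · (x_{k,j} - mean_j), with n-1 = 4:
  s[A,A] = ((1)·(1) + (3)·(3) + (-1)·(-1) + (-3)·(-3) + (0)·(0)) / 4 = 20/4 = 5
  s[A,B] = ((1)·(-3.6) + (3)·(-3.6) + (-1)·(1.4) + (-3)·(2.4) + (0)·(3.4)) / 4 = -23/4 = -5.75
  s[B,B] = ((-3.6)·(-3.6) + (-3.6)·(-3.6) + (1.4)·(1.4) + (2.4)·(2.4) + (3.4)·(3.4)) / 4 = 45.2/4 = 11.3
  Sample standard deviations s_i = √(s[i,i]):
  s(A) = √(5) = 2.2361
  s(B) = √(11.3) = 3.3615

Step 3 — r_{ij} = s_{ij} / (s_i · s_j):
  r[A,A] = 1 (diagonal).
  r[A,B] = -5.75 / (2.2361 · 3.3615) = -5.75 / 7.5166 = -0.765
  r[B,B] = 1 (diagonal).

R is symmetric with unit diagonal. Assembling:

R = [[1, -0.765],
 [-0.765, 1]]


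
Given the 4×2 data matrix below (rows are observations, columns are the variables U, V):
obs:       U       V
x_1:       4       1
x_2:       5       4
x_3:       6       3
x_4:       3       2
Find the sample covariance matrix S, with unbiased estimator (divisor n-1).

Step 1 — column means:
  mean(U) = (4 + 5 + 6 + 3) / 4 = 18/4 = 4.5
  mean(V) = (1 + 4 + 3 + 2) / 4 = 10/4 = 2.5

Step 2 — sample covariance S[i,j] = (1/(n-1)) · Σ_k (x_{k,i} - mean_i) · (x_{k,j} - mean_j), with n-1 = 3.
  S[U,U] = ((-0.5)·(-0.5) + (0.5)·(0.5) + (1.5)·(1.5) + (-1.5)·(-1.5)) / 3 = 5/3 = 1.6667
  S[U,V] = ((-0.5)·(-1.5) + (0.5)·(1.5) + (1.5)·(0.5) + (-1.5)·(-0.5)) / 3 = 3/3 = 1
  S[V,V] = ((-1.5)·(-1.5) + (1.5)·(1.5) + (0.5)·(0.5) + (-0.5)·(-0.5)) / 3 = 5/3 = 1.6667

S is symmetric (S[j,i] = S[i,j]). Assembling:

S = [[1.6667, 1],
 [1, 1.6667]]


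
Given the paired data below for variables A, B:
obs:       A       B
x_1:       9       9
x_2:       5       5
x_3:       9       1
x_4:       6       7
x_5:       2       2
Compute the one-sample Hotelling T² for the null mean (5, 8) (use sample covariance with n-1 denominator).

Step 1 — sample mean vector:
  mean(A) = (9 + 5 + 9 + 6 + 2) / 5 = 31/5 = 6.2
  mean(B) = (9 + 5 + 1 + 7 + 2) / 5 = 24/5 = 4.8
  x̄ = (6.2, 4.8),  deviation x̄ - mu_0 = (6.2, 4.8) - (5, 8) = (1.2, -3.2).

Step 2 — sample covariance matrix, S[i,j] = (1/(n-1)) · Σ_k (x_{k,i} - mean_i) · (x_{k,j} - mean_j), divisor n-1 = 4:
  S[A,A] = ((2.8)·(2.8) + (-1.2)·(-1.2) + (2.8)·(2.8) + (-0.2)·(-0.2) + (-4.2)·(-4.2)) / 4 = 34.8/4 = 8.7
  S[A,B] = ((2.8)·(4.2) + (-1.2)·(0.2) + (2.8)·(-3.8) + (-0.2)·(2.2) + (-4.2)·(-2.8)) / 4 = 12.2/4 = 3.05
  S[B,B] = ((4.2)·(4.2) + (0.2)·(0.2) + (-3.8)·(-3.8) + (2.2)·(2.2) + (-2.8)·(-2.8)) / 4 = 44.8/4 = 11.2
  S = [[8.7, 3.05],
 [3.05, 11.2]].

Step 3 — invert S. det(S) = 8.7·11.2 - (3.05)² = 88.1375.
  S^{-1} = (1/det) · [[d, -b], [-b, a]] = [[0.1271, -0.0346],
 [-0.0346, 0.0987]].

Step 4 — quadratic form (x̄ - mu_0)^T · S^{-1} · (x̄ - mu_0):
  S^{-1} · (x̄ - mu_0) = (0.2632, -0.3574),
  (x̄ - mu_0)^T · [...] = (1.2)·(0.2632) + (-3.2)·(-0.3574) = 1.4595.

Step 5 — scale by n: T² = 5 · 1.4595 = 7.2977.

T² ≈ 7.2977


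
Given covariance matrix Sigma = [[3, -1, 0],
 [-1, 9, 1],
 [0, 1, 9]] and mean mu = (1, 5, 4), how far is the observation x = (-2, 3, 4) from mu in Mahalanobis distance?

Step 1 — centre the observation: (x - mu) = (-3, -2, 0).

Step 2 — invert Sigma (cofactor / det for 3×3, or solve directly):
  Sigma^{-1} = [[0.3463, 0.039, -0.0043],
 [0.039, 0.1169, -0.013],
 [-0.0043, -0.013, 0.1126]].

Step 3 — form the quadratic (x - mu)^T · Sigma^{-1} · (x - mu):
  Sigma^{-1} · (x - mu) = (-1.1169, -0.3506, 0.039).
  (x - mu)^T · [Sigma^{-1} · (x - mu)] = (-3)·(-1.1169) + (-2)·(-0.3506) + (0)·(0.039) = 4.0519.

Step 4 — take square root: d = √(4.0519) ≈ 2.0129.

d(x, mu) = √(4.0519) ≈ 2.0129


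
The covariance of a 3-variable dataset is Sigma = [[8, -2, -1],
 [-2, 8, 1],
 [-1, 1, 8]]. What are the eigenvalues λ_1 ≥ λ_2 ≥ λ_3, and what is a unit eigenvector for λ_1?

Step 1 — characteristic polynomial p(λ) = det(λI - Sigma) = λ³ - tr·λ² + c_1·λ - det, where tr = trace, c_1 = sum of the principal 2×2 minors, det = det(Sigma):
  tr = 8 + 8 + 8 = 24,
  c_1 = (8·8 - (-2)²) + (8·8 - (-1)²) + (8·8 - (1)²) = 60 + 63 + 63 = 186,
  det = 8·(8·8 - (1)²) - (-2)·((-2)·8 - (1)·(-1)) + (-1)·((-2)·(1) - 8·(-1)) = 8·(63) - (-2)·(-15) + (-1)·(6) = 468.
  So p(λ) = λ³ - 24λ² + 186λ - 468.
Step 2 — look for an integer root (rational root theorem: any rational root is an integer divisor of 468). Testing λ = 6:
  p(6) = 216 - 864 + 1116 - 468 = 0  ✓
  Dividing out (λ - 6): p(λ) = (λ - 6)(λ² - 18λ + 78).
Step 3 — remaining eigenvalues from the quadratic λ² - 18λ + 78 = 0:
  Δ = 18² - 4·78 = 324 - 312 = 12,  λ = (18 ± √12)/2 = (18 ± 3.4641)/2 ≈ 10.7321 or 7.2679.
  Sorted: λ_1 = 10.7321,  λ_2 = 7.2679,  λ_3 = 6  (check: sum = 24 = tr ✓).

Step 4 — unit eigenvector for λ_1 ≈ 10.7321: v spans the null space of (Sigma - λ_1 I), whose rows are
  r_1 = (-2.7321, -2, -1),  r_2 = (-2, -2.7321, 1),  r_3 = (-1, 1, -2.7321).
  v is orthogonal to every row, so take v ∝ r_1 × r_2 = ((-2)·(1) - (-1)·(-2.7321), (-1)·(-2) - (-2.7321)·(1), (-2.7321)·(-2.7321) - (-2)·(-2)) ≈ (-4.7321, 4.7321, 3.4641).
  Rescale (multiply by -1 so the first nonzero entry is positive): u = (4.7321, -4.7321, -3.4641).
  ||u|| = √((4.7321)² + (-4.7321)² + (-3.4641)²) = √(56.7846) ≈ 7.5356,  v_1 = u/||u|| ≈ (0.628, -0.628, -0.4597) (||v_1|| = 1).

λ_1 = 10.7321,  λ_2 = 7.2679,  λ_3 = 6;  v_1 ≈ (0.628, -0.628, -0.4597)


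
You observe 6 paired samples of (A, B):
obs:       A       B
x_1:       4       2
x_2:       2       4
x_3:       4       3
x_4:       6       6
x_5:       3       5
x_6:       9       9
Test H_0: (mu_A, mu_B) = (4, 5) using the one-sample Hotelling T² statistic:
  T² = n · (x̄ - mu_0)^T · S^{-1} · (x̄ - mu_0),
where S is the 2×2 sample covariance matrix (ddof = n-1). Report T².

Step 1 — sample mean vector:
  mean(A) = (4 + 2 + 4 + 6 + 3 + 9) / 6 = 28/6 = 4.6667
  mean(B) = (2 + 4 + 3 + 6 + 5 + 9) / 6 = 29/6 = 4.8333
  x̄ = (4.6667, 4.8333),  deviation x̄ - mu_0 = (4.6667, 4.8333) - (4, 5) = (0.6667, -0.1667).

Step 2 — sample covariance matrix, S[i,j] = (1/(n-1)) · Σ_k (x_{k,i} - mean_i) · (x_{k,j} - mean_j), divisor n-1 = 5:
  S[A,A] = ((-0.6667)·(-0.6667) + (-2.6667)·(-2.6667) + (-0.6667)·(-0.6667) + (1.3333)·(1.3333) + (-1.6667)·(-1.6667) + (4.3333)·(4.3333)) / 5 = 31.3333/5 = 6.2667
  S[A,B] = ((-0.6667)·(-2.8333) + (-2.6667)·(-0.8333) + (-0.6667)·(-1.8333) + (1.3333)·(1.1667) + (-1.6667)·(0.1667) + (4.3333)·(4.1667)) / 5 = 24.6667/5 = 4.9333
  S[B,B] = ((-2.8333)·(-2.8333) + (-0.8333)·(-0.8333) + (-1.8333)·(-1.8333) + (1.1667)·(1.1667) + (0.1667)·(0.1667) + (4.1667)·(4.1667)) / 5 = 30.8333/5 = 6.1667
  S = [[6.2667, 4.9333],
 [4.9333, 6.1667]].

Step 3 — invert S. det(S) = 6.2667·6.1667 - (4.9333)² = 14.3067.
  S^{-1} = (1/det) · [[d, -b], [-b, a]] = [[0.431, -0.3448],
 [-0.3448, 0.438]].

Step 4 — quadratic form (x̄ - mu_0)^T · S^{-1} · (x̄ - mu_0):
  S^{-1} · (x̄ - mu_0) = (0.3448, -0.3029),
  (x̄ - mu_0)^T · [...] = (0.6667)·(0.3448) + (-0.1667)·(-0.3029) = 0.2804.

Step 5 — scale by n: T² = 6 · 0.2804 = 1.6822.

T² ≈ 1.6822


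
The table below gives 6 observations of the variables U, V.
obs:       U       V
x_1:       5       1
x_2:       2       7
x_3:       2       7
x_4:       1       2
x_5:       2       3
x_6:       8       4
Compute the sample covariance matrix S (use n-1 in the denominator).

Step 1 — column means:
  mean(U) = (5 + 2 + 2 + 1 + 2 + 8) / 6 = 20/6 = 3.3333
  mean(V) = (1 + 7 + 7 + 2 + 3 + 4) / 6 = 24/6 = 4

Step 2 — sample covariance S[i,j] = (1/(n-1)) · Σ_k (x_{k,i} - mean_i) · (x_{k,j} - mean_j), with n-1 = 5.
  S[U,U] = ((1.6667)·(1.6667) + (-1.3333)·(-1.3333) + (-1.3333)·(-1.3333) + (-2.3333)·(-2.3333) + (-1.3333)·(-1.3333) + (4.6667)·(4.6667)) / 5 = 35.3333/5 = 7.0667
  S[U,V] = ((1.6667)·(-3) + (-1.3333)·(3) + (-1.3333)·(3) + (-2.3333)·(-2) + (-1.3333)·(-1) + (4.6667)·(0)) / 5 = -7/5 = -1.4
  S[V,V] = ((-3)·(-3) + (3)·(3) + (3)·(3) + (-2)·(-2) + (-1)·(-1) + (0)·(0)) / 5 = 32/5 = 6.4

S is symmetric (S[j,i] = S[i,j]). Assembling:

S = [[7.0667, -1.4],
 [-1.4, 6.4]]


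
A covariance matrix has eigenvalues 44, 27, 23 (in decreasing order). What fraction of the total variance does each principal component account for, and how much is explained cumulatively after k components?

Step 1 — total variance = trace(Sigma) = Σ λ_i = 44 + 27 + 23 = 94.

Step 2 — fraction explained by component i = λ_i / Σ λ:
  PC1: 44/94 = 0.4681
  PC2: 27/94 = 0.2872
  PC3: 23/94 = 0.2447

Step 3 — cumulative fraction after k components = (λ_1 + ... + λ_k) / Σ λ:
  k = 1: 44/94 = 0.4681
  k = 2: (44 + 27)/94 = 71/94 = 0.7553
  k = 3: (44 + 27 + 23)/94 = 94/94 = 1

Summary (fraction, with percent):

explained: PC1 0.4681 (46.81%), PC2 0.2872 (28.72%), PC3 0.2447 (24.47%);  cumulative: 0.4681, 0.7553, 1


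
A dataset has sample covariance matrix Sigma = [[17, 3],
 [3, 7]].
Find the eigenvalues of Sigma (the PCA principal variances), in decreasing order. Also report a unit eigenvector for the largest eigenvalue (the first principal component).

Step 1 — characteristic polynomial of 2×2 Sigma:
  det(Sigma - λI) = λ² - trace · λ + det = 0.
  trace = 17 + 7 = 24, det = 17·7 - (3)² = 110.
Step 2 — discriminant:
  Δ = trace² - 4·det = 576 - 440 = 136.
Step 3 — eigenvalues:
  λ = (trace ± √Δ)/2 = (24 ± 11.6619)/2,
  λ_1 = 17.831,  λ_2 = 6.169.

Step 4 — unit eigenvector for λ_1: solve (Sigma - λ_1 I)v = 0. First row:
  (17 - 17.831)·v_x + (3)·v_y = 0, i.e. (-0.831)·v_x + (3)·v_y = 0,
  so v ∝ (b, λ_1 - a) = (3, 0.831) = u.
  ||u|| = √((3)² + (0.831)²) = √(9.6905) ≈ 3.113,
  v_1 = u/||u|| ≈ (0.9637, 0.2669) (||v_1|| = 1).

λ_1 = 17.831,  λ_2 = 6.169;  v_1 ≈ (0.9637, 0.2669)


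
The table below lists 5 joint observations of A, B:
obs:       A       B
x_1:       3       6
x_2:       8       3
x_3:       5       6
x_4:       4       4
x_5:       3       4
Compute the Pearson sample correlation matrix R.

Step 1 — column means:
  mean(A) = (3 + 8 + 5 + 4 + 3) / 5 = 23/5 = 4.6
  mean(B) = (6 + 3 + 6 + 4 + 4) / 5 = 23/5 = 4.6

Step 2 — sample variances and covariances s[i,j] = (1/(n-1)) · Σ_k (x_{k,i} - mean_i) · (x_{k,j} - mean_j), with n-1 = 4:
  s[A,A] = ((-1.6)·(-1.6) + (3.4)·(3.4) + (0.4)·(0.4) + (-0.6)·(-0.6) + (-1.6)·(-1.6)) / 4 = 17.2/4 = 4.3
  s[A,B] = ((-1.6)·(1.4) + (3.4)·(-1.6) + (0.4)·(1.4) + (-0.6)·(-0.6) + (-1.6)·(-0.6)) / 4 = -5.8/4 = -1.45
  s[B,B] = ((1.4)·(1.4) + (-1.6)·(-1.6) + (1.4)·(1.4) + (-0.6)·(-0.6) + (-0.6)·(-0.6)) / 4 = 7.2/4 = 1.8
  Sample standard deviations s_i = √(s[i,i]):
  s(A) = √(4.3) = 2.0736
  s(B) = √(1.8) = 1.3416

Step 3 — r_{ij} = s_{ij} / (s_i · s_j):
  r[A,A] = 1 (diagonal).
  r[A,B] = -1.45 / (2.0736 · 1.3416) = -1.45 / 2.7821 = -0.5212
  r[B,B] = 1 (diagonal).

R is symmetric with unit diagonal. Assembling:

R = [[1, -0.5212],
 [-0.5212, 1]]


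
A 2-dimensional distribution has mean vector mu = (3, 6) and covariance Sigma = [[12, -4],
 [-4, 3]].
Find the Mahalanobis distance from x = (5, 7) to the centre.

Step 1 — centre the observation: (x - mu) = (2, 1).

Step 2 — invert Sigma. det(Sigma) = 12·3 - (-4)² = 20.
  Sigma^{-1} = (1/det) · [[d, -b], [-b, a]] = [[0.15, 0.2],
 [0.2, 0.6]].

Step 3 — form the quadratic (x - mu)^T · Sigma^{-1} · (x - mu):
  Sigma^{-1} · (x - mu) = (0.5, 1).
  (x - mu)^T · [Sigma^{-1} · (x - mu)] = (2)·(0.5) + (1)·(1) = 2.

Step 4 — take square root: d = √(2) ≈ 1.4142.

d(x, mu) = √(2) ≈ 1.4142


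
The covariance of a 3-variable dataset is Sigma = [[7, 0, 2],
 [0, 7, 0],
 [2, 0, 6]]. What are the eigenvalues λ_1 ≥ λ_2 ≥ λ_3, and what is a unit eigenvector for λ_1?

Step 1 — characteristic polynomial p(λ) = det(λI - Sigma) = λ³ - tr·λ² + c_1·λ - det, where tr = trace, c_1 = sum of the principal 2×2 minors, det = det(Sigma):
  tr = 7 + 7 + 6 = 20,
  c_1 = (7·7 - (0)²) + (7·6 - (2)²) + (7·6 - (0)²) = 49 + 38 + 42 = 129,
  det = 7·(7·6 - (0)²) - (0)·((0)·6 - (0)·(2)) + (2)·((0)·(0) - 7·(2)) = 7·(42) - (0)·(0) + (2)·(-14) = 266.
  So p(λ) = λ³ - 20λ² + 129λ - 266.
Step 2 — look for an integer root (rational root theorem: any rational root is an integer divisor of 266). Testing λ = 7:
  p(7) = 343 - 980 + 903 - 266 = 0  ✓
  Dividing out (λ - 7): p(λ) = (λ - 7)(λ² - 13λ + 38).
Step 3 — remaining eigenvalues from the quadratic λ² - 13λ + 38 = 0:
  Δ = 13² - 4·38 = 169 - 152 = 17,  λ = (13 ± √17)/2 = (13 ± 4.1231)/2 ≈ 8.5616 or 4.4384.
  Sorted: λ_1 = 8.5616,  λ_2 = 7,  λ_3 = 4.4384  (check: sum = 20 = tr ✓).

Step 4 — unit eigenvector for λ_1 ≈ 8.5616: v spans the null space of (Sigma - λ_1 I), whose rows are
  r_1 = (-1.5616, 0, 2),  r_2 = (0, -1.5616, 0),  r_3 = (2, 0, -2.5616).
  v is orthogonal to every row, so take v ∝ r_1 × r_2 = ((0)·(0) - (2)·(-1.5616), (2)·(0) - (-1.5616)·(0), (-1.5616)·(-1.5616) - (0)·(0)) ≈ (3.1231, 0, 2.4384).
  Let u = (3.1231, 0, 2.4384).
  ||u|| = √((3.1231)² + (0)² + (2.4384)²) = √(15.6998) ≈ 3.9623,  v_1 = u/||u|| ≈ (0.7882, 0, 0.6154) (||v_1|| = 1).

λ_1 = 8.5616,  λ_2 = 7,  λ_3 = 4.4384;  v_1 ≈ (0.7882, 0, 0.6154)


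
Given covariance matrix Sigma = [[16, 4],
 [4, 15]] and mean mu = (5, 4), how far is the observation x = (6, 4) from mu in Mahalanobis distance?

Step 1 — centre the observation: (x - mu) = (1, 0).

Step 2 — invert Sigma. det(Sigma) = 16·15 - (4)² = 224.
  Sigma^{-1} = (1/det) · [[d, -b], [-b, a]] = [[0.067, -0.0179],
 [-0.0179, 0.0714]].

Step 3 — form the quadratic (x - mu)^T · Sigma^{-1} · (x - mu):
  Sigma^{-1} · (x - mu) = (0.067, -0.0179).
  (x - mu)^T · [Sigma^{-1} · (x - mu)] = (1)·(0.067) + (0)·(-0.0179) = 0.067.

Step 4 — take square root: d = √(0.067) ≈ 0.2588.

d(x, mu) = √(0.067) ≈ 0.2588


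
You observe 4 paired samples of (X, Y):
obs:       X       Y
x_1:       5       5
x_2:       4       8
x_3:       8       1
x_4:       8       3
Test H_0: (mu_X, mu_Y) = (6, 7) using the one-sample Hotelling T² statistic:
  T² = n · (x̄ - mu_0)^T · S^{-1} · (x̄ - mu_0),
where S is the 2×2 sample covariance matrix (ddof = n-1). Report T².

Step 1 — sample mean vector:
  mean(X) = (5 + 4 + 8 + 8) / 4 = 25/4 = 6.25
  mean(Y) = (5 + 8 + 1 + 3) / 4 = 17/4 = 4.25
  x̄ = (6.25, 4.25),  deviation x̄ - mu_0 = (6.25, 4.25) - (6, 7) = (0.25, -2.75).

Step 2 — sample covariance matrix, S[i,j] = (1/(n-1)) · Σ_k (x_{k,i} - mean_i) · (x_{k,j} - mean_j), divisor n-1 = 3:
  S[X,X] = ((-1.25)·(-1.25) + (-2.25)·(-2.25) + (1.75)·(1.75) + (1.75)·(1.75)) / 3 = 12.75/3 = 4.25
  S[X,Y] = ((-1.25)·(0.75) + (-2.25)·(3.75) + (1.75)·(-3.25) + (1.75)·(-1.25)) / 3 = -17.25/3 = -5.75
  S[Y,Y] = ((0.75)·(0.75) + (3.75)·(3.75) + (-3.25)·(-3.25) + (-1.25)·(-1.25)) / 3 = 26.75/3 = 8.9167
  S = [[4.25, -5.75],
 [-5.75, 8.9167]].

Step 3 — invert S. det(S) = 4.25·8.9167 - (-5.75)² = 4.8333.
  S^{-1} = (1/det) · [[d, -b], [-b, a]] = [[1.8448, 1.1897],
 [1.1897, 0.8793]].

Step 4 — quadratic form (x̄ - mu_0)^T · S^{-1} · (x̄ - mu_0):
  S^{-1} · (x̄ - mu_0) = (-2.8103, -2.1207),
  (x̄ - mu_0)^T · [...] = (0.25)·(-2.8103) + (-2.75)·(-2.1207) = 5.1293.

Step 5 — scale by n: T² = 4 · 5.1293 = 20.5172.

T² ≈ 20.5172


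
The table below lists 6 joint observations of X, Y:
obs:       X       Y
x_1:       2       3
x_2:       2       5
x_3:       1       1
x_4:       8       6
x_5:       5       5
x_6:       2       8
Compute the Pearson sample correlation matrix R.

Step 1 — column means:
  mean(X) = (2 + 2 + 1 + 8 + 5 + 2) / 6 = 20/6 = 3.3333
  mean(Y) = (3 + 5 + 1 + 6 + 5 + 8) / 6 = 28/6 = 4.6667

Step 2 — sample variances and covariances s[i,j] = (1/(n-1)) · Σ_k (x_{k,i} - mean_i) · (x_{k,j} - mean_j), with n-1 = 5:
  s[X,X] = ((-1.3333)·(-1.3333) + (-1.3333)·(-1.3333) + (-2.3333)·(-2.3333) + (4.6667)·(4.6667) + (1.6667)·(1.6667) + (-1.3333)·(-1.3333)) / 5 = 35.3333/5 = 7.0667
  s[X,Y] = ((-1.3333)·(-1.6667) + (-1.3333)·(0.3333) + (-2.3333)·(-3.6667) + (4.6667)·(1.3333) + (1.6667)·(0.3333) + (-1.3333)·(3.3333)) / 5 = 12.6667/5 = 2.5333
  s[Y,Y] = ((-1.6667)·(-1.6667) + (0.3333)·(0.3333) + (-3.6667)·(-3.6667) + (1.3333)·(1.3333) + (0.3333)·(0.3333) + (3.3333)·(3.3333)) / 5 = 29.3333/5 = 5.8667
  Sample standard deviations s_i = √(s[i,i]):
  s(X) = √(7.0667) = 2.6583
  s(Y) = √(5.8667) = 2.4221

Step 3 — r_{ij} = s_{ij} / (s_i · s_j):
  r[X,X] = 1 (diagonal).
  r[X,Y] = 2.5333 / (2.6583 · 2.4221) = 2.5333 / 6.4388 = 0.3934
  r[Y,Y] = 1 (diagonal).

R is symmetric with unit diagonal. Assembling:

R = [[1, 0.3934],
 [0.3934, 1]]


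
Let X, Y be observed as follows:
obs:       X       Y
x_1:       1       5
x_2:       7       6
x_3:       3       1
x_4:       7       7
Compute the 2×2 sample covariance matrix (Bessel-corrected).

Step 1 — column means:
  mean(X) = (1 + 7 + 3 + 7) / 4 = 18/4 = 4.5
  mean(Y) = (5 + 6 + 1 + 7) / 4 = 19/4 = 4.75

Step 2 — sample covariance S[i,j] = (1/(n-1)) · Σ_k (x_{k,i} - mean_i) · (x_{k,j} - mean_j), with n-1 = 3.
  S[X,X] = ((-3.5)·(-3.5) + (2.5)·(2.5) + (-1.5)·(-1.5) + (2.5)·(2.5)) / 3 = 27/3 = 9
  S[X,Y] = ((-3.5)·(0.25) + (2.5)·(1.25) + (-1.5)·(-3.75) + (2.5)·(2.25)) / 3 = 13.5/3 = 4.5
  S[Y,Y] = ((0.25)·(0.25) + (1.25)·(1.25) + (-3.75)·(-3.75) + (2.25)·(2.25)) / 3 = 20.75/3 = 6.9167

S is symmetric (S[j,i] = S[i,j]). Assembling:

S = [[9, 4.5],
 [4.5, 6.9167]]


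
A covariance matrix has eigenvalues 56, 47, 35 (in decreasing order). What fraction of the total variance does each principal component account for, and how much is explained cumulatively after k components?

Step 1 — total variance = trace(Sigma) = Σ λ_i = 56 + 47 + 35 = 138.

Step 2 — fraction explained by component i = λ_i / Σ λ:
  PC1: 56/138 = 0.4058
  PC2: 47/138 = 0.3406
  PC3: 35/138 = 0.2536

Step 3 — cumulative fraction after k components = (λ_1 + ... + λ_k) / Σ λ:
  k = 1: 56/138 = 0.4058
  k = 2: (56 + 47)/138 = 103/138 = 0.7464
  k = 3: (56 + 47 + 35)/138 = 138/138 = 1

Summary (fraction, with percent):

explained: PC1 0.4058 (40.58%), PC2 0.3406 (34.06%), PC3 0.2536 (25.36%);  cumulative: 0.4058, 0.7464, 1


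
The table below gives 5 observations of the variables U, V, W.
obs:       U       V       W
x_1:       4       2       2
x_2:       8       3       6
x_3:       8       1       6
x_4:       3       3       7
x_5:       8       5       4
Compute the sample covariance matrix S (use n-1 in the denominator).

Step 1 — column means:
  mean(U) = (4 + 8 + 8 + 3 + 8) / 5 = 31/5 = 6.2
  mean(V) = (2 + 3 + 1 + 3 + 5) / 5 = 14/5 = 2.8
  mean(W) = (2 + 6 + 6 + 7 + 4) / 5 = 25/5 = 5

Step 2 — sample covariance S[i,j] = (1/(n-1)) · Σ_k (x_{k,i} - mean_i) · (x_{k,j} - mean_j), with n-1 = 4.
  S[U,U] = ((-2.2)·(-2.2) + (1.8)·(1.8) + (1.8)·(1.8) + (-3.2)·(-3.2) + (1.8)·(1.8)) / 4 = 24.8/4 = 6.2
  S[U,V] = ((-2.2)·(-0.8) + (1.8)·(0.2) + (1.8)·(-1.8) + (-3.2)·(0.2) + (1.8)·(2.2)) / 4 = 2.2/4 = 0.55
  S[U,W] = ((-2.2)·(-3) + (1.8)·(1) + (1.8)·(1) + (-3.2)·(2) + (1.8)·(-1)) / 4 = 2/4 = 0.5
  S[V,V] = ((-0.8)·(-0.8) + (0.2)·(0.2) + (-1.8)·(-1.8) + (0.2)·(0.2) + (2.2)·(2.2)) / 4 = 8.8/4 = 2.2
  S[V,W] = ((-0.8)·(-3) + (0.2)·(1) + (-1.8)·(1) + (0.2)·(2) + (2.2)·(-1)) / 4 = -1/4 = -0.25
  S[W,W] = ((-3)·(-3) + (1)·(1) + (1)·(1) + (2)·(2) + (-1)·(-1)) / 4 = 16/4 = 4

S is symmetric (S[j,i] = S[i,j]). Assembling:

S = [[6.2, 0.55, 0.5],
 [0.55, 2.2, -0.25],
 [0.5, -0.25, 4]]
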